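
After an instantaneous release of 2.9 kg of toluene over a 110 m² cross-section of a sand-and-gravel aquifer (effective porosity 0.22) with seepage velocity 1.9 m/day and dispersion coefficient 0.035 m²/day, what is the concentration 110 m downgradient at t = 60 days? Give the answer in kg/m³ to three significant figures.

0.00347 kg/m³

For an instantaneous plane source, C(x,t) = M/(n_e·A·√(4πDt)) · exp(−(x−vt)²/(4Dt)), with n_e·A the pore (flow) area.
Plume center vt = 1.9 × 60 = 114 m, so the well at 110 m is 4 m upgradient of the peak.
√(4πDt) = 5.137 m, giving peak height M/(n_e·A·√(4πDt)) = 2.9/(0.22 × 110 × 5.137) = 0.02333 kg/m³.
(x−vt)²/(4Dt) = (-4)²/(4 × 0.035 × 60) = 1.905; exp(−1.905) = 0.1488.
C = 0.02333 × 0.1488 = 0.00347 kg/m³.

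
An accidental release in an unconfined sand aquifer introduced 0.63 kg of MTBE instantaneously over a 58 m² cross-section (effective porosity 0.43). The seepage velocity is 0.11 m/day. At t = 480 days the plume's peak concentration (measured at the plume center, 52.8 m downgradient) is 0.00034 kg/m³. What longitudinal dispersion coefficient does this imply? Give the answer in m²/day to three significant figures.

0.915 m²/day

At the plume center C_max = M/(n_e·A·√(4πDt)), so D = M²/(4πt·(n_e·A·C_max)²).
n_e·A·C_max = 0.43 × 58 × 0.00034 = 0.008480 kg/m.
D = 0.63²/(4π × 480 × 0.008480²) = 0.915 m²/day.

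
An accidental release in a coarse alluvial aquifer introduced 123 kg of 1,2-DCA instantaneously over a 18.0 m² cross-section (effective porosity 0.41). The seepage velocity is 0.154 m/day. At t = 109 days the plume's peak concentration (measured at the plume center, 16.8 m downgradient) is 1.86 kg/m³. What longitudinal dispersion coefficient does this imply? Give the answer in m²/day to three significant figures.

0.0586 m²/day

At the plume center C_max = M/(n_e·A·√(4πDt)), so D = M²/(4πt·(n_e·A·C_max)²).
n_e·A·C_max = 0.41 × 18.0 × 1.86 = 13.73 kg/m.
D = 123²/(4π × 109 × 13.73²) = 0.0586 m²/day.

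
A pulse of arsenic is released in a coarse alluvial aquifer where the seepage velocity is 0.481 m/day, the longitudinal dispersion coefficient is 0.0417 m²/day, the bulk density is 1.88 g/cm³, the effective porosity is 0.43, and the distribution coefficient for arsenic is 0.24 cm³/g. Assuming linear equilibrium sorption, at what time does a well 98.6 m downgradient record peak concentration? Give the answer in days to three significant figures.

Retardation factor R = 1 + ρ_b·K_d/n = 1 + 1.88 × 0.24/0.43 = 2.049.
Sorption retards both mechanisms: v_R = v/R = 0.2347 m/day, D_R = D/R = 0.02035 m²/day.
Peak time from v_R²t² + 2D_R t − x² = 0: t = (√(D_R² + v_R²x²) − D_R)/v_R².
√(D_R² + v_R²x²) = √(0.02035² + 0.2347² × 98.6²) = 23.14; v_R² = 0.05508.
t = (23.14 − 0.02035)/0.05508 = 420 days.

420 days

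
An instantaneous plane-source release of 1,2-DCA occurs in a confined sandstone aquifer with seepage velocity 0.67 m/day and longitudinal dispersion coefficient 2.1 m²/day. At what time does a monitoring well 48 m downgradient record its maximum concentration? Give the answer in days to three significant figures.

For the 1D instantaneous-source solution, setting ∂C/∂t = 0 at fixed x gives v²t² + 2Dt − x² = 0, so t = (√(D² + v²x²) − D)/v².
√(D² + v²x²) = √(2.1² + 0.67² × 48²) = 32.23; v² = 0.4489.
t = (32.23 − 2.1)/0.4489 = 67.1 days (vs. the pure-advection estimate x/v = 71.6 d).

67.1 days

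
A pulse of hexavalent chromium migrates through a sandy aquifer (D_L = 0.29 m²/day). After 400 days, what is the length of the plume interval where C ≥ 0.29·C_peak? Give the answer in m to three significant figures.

The plume is Gaussian with σ = √(2Dt) = √(2 × 0.29 × 400) = 15.23 m.
C/C_peak = exp(−Δx²/(2σ²)) = 0.29 ⇒ Δx = σ·√(−2 ln 0.29) = 15.23 × 1.573 = 23.96 m.
Width = 2Δx = 47.9 m.

47.9 m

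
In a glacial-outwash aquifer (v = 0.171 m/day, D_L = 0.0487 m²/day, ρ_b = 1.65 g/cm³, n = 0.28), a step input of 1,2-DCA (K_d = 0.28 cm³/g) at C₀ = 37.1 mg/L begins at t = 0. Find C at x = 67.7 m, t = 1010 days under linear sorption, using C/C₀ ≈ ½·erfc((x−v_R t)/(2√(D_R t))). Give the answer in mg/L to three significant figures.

Retardation factor R = 1 + ρ_b·K_d/n = 1 + 1.65 × 0.28/0.28 = 2.650.
Sorption retards both mechanisms: v_R = v/R = 0.06453 m/day, D_R = D/R = 0.01838 m²/day.
v_R·t = 0.06453 × 1010 = 65.1753 m; 2√(D_R t) = 8.617 m; argument = (67.7 − 65.1753)/8.617 = 0.2930.
C = C₀ × ½·erfc(0.2930) = 37.1 × 0.3393 = 12.6 mg/L.

12.6 mg/L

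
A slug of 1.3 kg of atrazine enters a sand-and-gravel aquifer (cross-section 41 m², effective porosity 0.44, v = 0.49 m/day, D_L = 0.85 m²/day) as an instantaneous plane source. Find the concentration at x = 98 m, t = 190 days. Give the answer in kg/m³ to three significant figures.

0.00154 kg/m³

For an instantaneous plane source, C(x,t) = M/(n_e·A·√(4πDt)) · exp(−(x−vt)²/(4Dt)), with n_e·A the pore (flow) area.
Plume center vt = 0.49 × 190 = 93.1 m, so the well at 98 m is 4.9 m downgradient of the peak.
√(4πDt) = 45.05 m, giving peak height M/(n_e·A·√(4πDt)) = 1.3/(0.44 × 41 × 45.05) = 0.001600 kg/m³.
(x−vt)²/(4Dt) = (4.9)²/(4 × 0.85 × 190) = 0.03717; exp(−0.03717) = 0.9635.
C = 0.001600 × 0.9635 = 0.00154 kg/m³.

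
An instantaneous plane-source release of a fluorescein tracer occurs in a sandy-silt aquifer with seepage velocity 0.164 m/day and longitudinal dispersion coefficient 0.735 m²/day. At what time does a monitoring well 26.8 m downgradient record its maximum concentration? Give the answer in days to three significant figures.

For the 1D instantaneous-source solution, setting ∂C/∂t = 0 at fixed x gives v²t² + 2Dt − x² = 0, so t = (√(D² + v²x²) − D)/v².
√(D² + v²x²) = √(0.735² + 0.164² × 26.8²) = 4.456; v² = 0.026896.
t = (4.456 − 0.735)/0.026896 = 138 days (vs. the pure-advection estimate x/v = 163 d).

138 days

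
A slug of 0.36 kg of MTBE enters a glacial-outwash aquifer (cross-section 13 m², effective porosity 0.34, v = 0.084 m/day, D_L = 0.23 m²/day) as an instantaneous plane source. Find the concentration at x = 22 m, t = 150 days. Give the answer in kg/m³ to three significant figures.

0.00206 kg/m³

For an instantaneous plane source, C(x,t) = M/(n_e·A·√(4πDt)) · exp(−(x−vt)²/(4Dt)), with n_e·A the pore (flow) area.
Plume center vt = 0.084 × 150 = 12.6 m, so the well at 22 m is 9.4 m downgradient of the peak.
√(4πDt) = 20.82 m, giving peak height M/(n_e·A·√(4πDt)) = 0.36/(0.34 × 13 × 20.82) = 0.003912 kg/m³.
(x−vt)²/(4Dt) = (9.4)²/(4 × 0.23 × 150) = 0.6403; exp(−0.6403) = 0.5271.
C = 0.003912 × 0.5271 = 0.00206 kg/m³.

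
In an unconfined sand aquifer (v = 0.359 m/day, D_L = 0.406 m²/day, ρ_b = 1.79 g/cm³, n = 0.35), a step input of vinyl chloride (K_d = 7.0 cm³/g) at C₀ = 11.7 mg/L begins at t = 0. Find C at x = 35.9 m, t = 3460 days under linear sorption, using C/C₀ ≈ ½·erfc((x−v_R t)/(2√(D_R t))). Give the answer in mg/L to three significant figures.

Retardation factor R = 1 + ρ_b·K_d/n = 1 + 1.79 × 7.0/0.35 = 36.80.
Sorption retards both mechanisms: v_R = v/R = 0.009755 m/day, D_R = D/R = 0.01103 m²/day.
v_R·t = 0.009755 × 3460 = 33.7523 m; 2√(D_R t) = 12.36 m; argument = (35.9 − 33.7523)/12.36 = 0.1738.
C = C₀ × ½·erfc(0.1738) = 11.7 × 0.4029 = 4.71 mg/L.

4.71 mg/L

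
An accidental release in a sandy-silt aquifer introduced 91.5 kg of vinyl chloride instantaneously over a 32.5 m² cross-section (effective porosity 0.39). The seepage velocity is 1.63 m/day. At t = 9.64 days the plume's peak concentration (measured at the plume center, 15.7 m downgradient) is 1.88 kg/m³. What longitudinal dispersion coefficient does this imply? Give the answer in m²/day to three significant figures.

At the plume center C_max = M/(n_e·A·√(4πDt)), so D = M²/(4πt·(n_e·A·C_max)²).
n_e·A·C_max = 0.39 × 32.5 × 1.88 = 23.83 kg/m.
D = 91.5²/(4π × 9.64 × 23.83²) = 0.122 m²/day.

0.122 m²/day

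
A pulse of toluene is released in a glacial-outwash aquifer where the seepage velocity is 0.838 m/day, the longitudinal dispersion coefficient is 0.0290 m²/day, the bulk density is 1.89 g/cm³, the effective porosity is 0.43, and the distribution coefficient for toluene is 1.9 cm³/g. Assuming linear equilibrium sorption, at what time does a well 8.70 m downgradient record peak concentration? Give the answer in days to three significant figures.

96.7 days

Retardation factor R = 1 + ρ_b·K_d/n = 1 + 1.89 × 1.9/0.43 = 9.351.
Sorption retards both mechanisms: v_R = v/R = 0.08962 m/day, D_R = D/R = 0.003101 m²/day.
Peak time from v_R²t² + 2D_R t − x² = 0: t = (√(D_R² + v_R²x²) − D_R)/v_R².
√(D_R² + v_R²x²) = √(0.003101² + 0.08962² × 8.70²) = 0.7797; v_R² = 0.008032.
t = (0.7797 − 0.003101)/0.008032 = 96.7 days.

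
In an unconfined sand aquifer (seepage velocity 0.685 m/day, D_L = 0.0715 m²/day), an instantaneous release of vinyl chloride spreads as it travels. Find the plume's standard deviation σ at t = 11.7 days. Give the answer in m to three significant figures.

1.29 m

Dispersive spreading gives a Gaussian with σ² = 2Dt; advection only shifts the center.
σ = √(2 × 0.0715 × 11.7) = 1.29 m.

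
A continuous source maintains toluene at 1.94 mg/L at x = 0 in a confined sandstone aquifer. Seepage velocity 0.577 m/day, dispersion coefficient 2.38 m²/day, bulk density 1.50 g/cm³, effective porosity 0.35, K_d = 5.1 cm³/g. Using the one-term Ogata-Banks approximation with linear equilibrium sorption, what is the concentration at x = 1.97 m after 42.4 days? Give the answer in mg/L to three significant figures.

0.739 mg/L

Retardation factor R = 1 + ρ_b·K_d/n = 1 + 1.50 × 5.1/0.35 = 22.86.
Sorption retards both mechanisms: v_R = v/R = 0.02524 m/day, D_R = D/R = 0.1041 m²/day.
v_R·t = 0.02524 × 42.4 = 1.070176 m; 2√(D_R t) = 4.202 m; argument = (1.97 − 1.070176)/4.202 = 0.2141.
C = C₀ × ½·erfc(0.2141) = 1.94 × 0.3810 = 0.739 mg/L.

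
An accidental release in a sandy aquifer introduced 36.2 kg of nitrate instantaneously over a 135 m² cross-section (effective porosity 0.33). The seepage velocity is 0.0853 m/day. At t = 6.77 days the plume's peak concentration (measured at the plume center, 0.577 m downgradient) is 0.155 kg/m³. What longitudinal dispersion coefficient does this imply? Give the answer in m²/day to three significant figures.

0.323 m²/day

At the plume center C_max = M/(n_e·A·√(4πDt)), so D = M²/(4πt·(n_e·A·C_max)²).
n_e·A·C_max = 0.33 × 135 × 0.155 = 6.905 kg/m.
D = 36.2²/(4π × 6.77 × 6.905²) = 0.323 m²/day.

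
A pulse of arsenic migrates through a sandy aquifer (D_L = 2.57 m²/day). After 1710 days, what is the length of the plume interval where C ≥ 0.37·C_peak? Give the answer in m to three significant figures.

264 m

The plume is Gaussian with σ = √(2Dt) = √(2 × 2.57 × 1710) = 93.75 m.
C/C_peak = exp(−Δx²/(2σ²)) = 0.37 ⇒ Δx = σ·√(−2 ln 0.37) = 93.75 × 1.410 = 132.2 m.
Width = 2Δx = 264 m.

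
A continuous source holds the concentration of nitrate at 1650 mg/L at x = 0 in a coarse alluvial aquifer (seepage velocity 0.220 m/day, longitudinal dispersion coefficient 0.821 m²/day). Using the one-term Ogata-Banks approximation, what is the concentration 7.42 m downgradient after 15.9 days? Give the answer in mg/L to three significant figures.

For a continuous step input, C/C₀ ≈ ½·erfc((x−vt)/(2√(Dt))).
vt = 0.220 × 15.9 = 3.498 m and 2√(Dt) = 2√(0.821 × 15.9) = 7.226 m.
Argument (x−vt)/(2√(Dt)) = (7.42 − 3.498)/7.226 = 0.5428; ½·erfc(0.5428) = 0.2214.
C = 1650 × 0.2214 = 365 mg/L.

365 mg/L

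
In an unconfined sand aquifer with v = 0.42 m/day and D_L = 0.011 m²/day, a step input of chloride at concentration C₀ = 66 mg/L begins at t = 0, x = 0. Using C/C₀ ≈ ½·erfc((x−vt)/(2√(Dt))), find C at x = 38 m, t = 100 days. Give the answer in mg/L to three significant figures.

For a continuous step input, C/C₀ ≈ ½·erfc((x−vt)/(2√(Dt))).
vt = 0.42 × 100 = 42 m and 2√(Dt) = 2√(0.011 × 100) = 2.098 m.
Argument (x−vt)/(2√(Dt)) = (38 − 42)/2.098 = -1.907; ½·erfc(-1.907) = 0.9965.
C = 66 × 0.9965 = 65.8 mg/L.

65.8 mg/L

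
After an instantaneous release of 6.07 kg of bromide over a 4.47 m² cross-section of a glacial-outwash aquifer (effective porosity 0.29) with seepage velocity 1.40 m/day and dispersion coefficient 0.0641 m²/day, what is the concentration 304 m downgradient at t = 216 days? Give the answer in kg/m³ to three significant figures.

For an instantaneous plane source, C(x,t) = M/(n_e·A·√(4πDt)) · exp(−(x−vt)²/(4Dt)), with n_e·A the pore (flow) area.
Plume center vt = 1.40 × 216 = 302.4 m, so the well at 304 m is 1.6 m downgradient of the peak.
√(4πDt) = 13.19 m, giving peak height M/(n_e·A·√(4πDt)) = 6.07/(0.29 × 4.47 × 13.19) = 0.3550 kg/m³.
(x−vt)²/(4Dt) = (1.6)²/(4 × 0.0641 × 216) = 0.04622; exp(−0.04622) = 0.9548.
C = 0.3550 × 0.9548 = 0.339 kg/m³.

0.339 kg/m³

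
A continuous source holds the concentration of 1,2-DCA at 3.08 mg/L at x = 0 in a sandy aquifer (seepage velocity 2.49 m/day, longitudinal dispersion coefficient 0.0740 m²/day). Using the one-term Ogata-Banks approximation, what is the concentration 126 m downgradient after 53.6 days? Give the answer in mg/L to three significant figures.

3.07 mg/L

For a continuous step input, C/C₀ ≈ ½·erfc((x−vt)/(2√(Dt))).
vt = 2.49 × 53.6 = 133.464 m and 2√(Dt) = 2√(0.0740 × 53.6) = 3.983 m.
Argument (x−vt)/(2√(Dt)) = (126 − 133.464)/3.983 = -1.874; ½·erfc(-1.874) = 0.9960.
C = 3.08 × 0.9960 = 3.07 mg/L.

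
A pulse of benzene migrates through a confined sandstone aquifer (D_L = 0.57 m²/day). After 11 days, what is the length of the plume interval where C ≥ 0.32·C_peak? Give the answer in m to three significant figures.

The plume is Gaussian with σ = √(2Dt) = √(2 × 0.57 × 11) = 3.541 m.
C/C_peak = exp(−Δx²/(2σ²)) = 0.32 ⇒ Δx = σ·√(−2 ln 0.32) = 3.541 × 1.510 = 5.347 m.
Width = 2Δx = 10.7 m.

10.7 m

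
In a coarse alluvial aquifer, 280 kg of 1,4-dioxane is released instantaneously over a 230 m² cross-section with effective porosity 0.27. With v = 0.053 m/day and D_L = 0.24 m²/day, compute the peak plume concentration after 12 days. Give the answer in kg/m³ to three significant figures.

0.749 kg/m³

The peak of an instantaneous 1D plume sits at x = vt; there the Gaussian factor is 1 and C_max = M/(n_e·A·√(4πDt)), where n_e·A is the pore area the mass is dissolved in.
√(4πDt) = √(4π × 0.24 × 12) = 6.016 m, so C_max = 280/(0.27 × 230 × 6.016) = 0.749 kg/m³.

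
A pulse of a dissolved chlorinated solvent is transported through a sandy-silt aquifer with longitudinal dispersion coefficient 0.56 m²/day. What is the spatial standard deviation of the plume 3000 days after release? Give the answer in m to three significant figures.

Dispersive spreading gives a Gaussian with σ² = 2Dt; advection only shifts the center.
σ = √(2 × 0.56 × 3000) = 58.0 m.

58.0 m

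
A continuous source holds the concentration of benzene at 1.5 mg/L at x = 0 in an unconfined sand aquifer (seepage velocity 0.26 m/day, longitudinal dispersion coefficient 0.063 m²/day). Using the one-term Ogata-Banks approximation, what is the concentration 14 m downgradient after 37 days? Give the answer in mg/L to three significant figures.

For a continuous step input, C/C₀ ≈ ½·erfc((x−vt)/(2√(Dt))).
vt = 0.26 × 37 = 9.62 m and 2√(Dt) = 2√(0.063 × 37) = 3.054 m.
Argument (x−vt)/(2√(Dt)) = (14 − 9.62)/3.054 = 1.434; ½·erfc(1.434) = 0.02128.
C = 1.5 × 0.02128 = 0.0319 mg/L.

0.0319 mg/L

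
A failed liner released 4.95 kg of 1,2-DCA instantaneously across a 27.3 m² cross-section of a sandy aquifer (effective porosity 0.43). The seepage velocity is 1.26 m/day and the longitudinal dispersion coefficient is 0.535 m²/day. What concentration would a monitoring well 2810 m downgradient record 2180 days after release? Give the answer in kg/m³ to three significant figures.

0.00148 kg/m³

For an instantaneous plane source, C(x,t) = M/(n_e·A·√(4πDt)) · exp(−(x−vt)²/(4Dt)), with n_e·A the pore (flow) area.
Plume center vt = 1.26 × 2180 = 2746.8 m, so the well at 2810 m is 63.2 m downgradient of the peak.
√(4πDt) = 121.1 m, giving peak height M/(n_e·A·√(4πDt)) = 4.95/(0.43 × 27.3 × 121.1) = 0.003482 kg/m³.
(x−vt)²/(4Dt) = (63.2)²/(4 × 0.535 × 2180) = 0.8562; exp(−0.8562) = 0.4248.
C = 0.003482 × 0.4248 = 0.00148 kg/m³.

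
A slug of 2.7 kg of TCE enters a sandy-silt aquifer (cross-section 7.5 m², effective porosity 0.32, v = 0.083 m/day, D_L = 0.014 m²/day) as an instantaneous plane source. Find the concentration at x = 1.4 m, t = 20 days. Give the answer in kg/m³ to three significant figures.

For an instantaneous plane source, C(x,t) = M/(n_e·A·√(4πDt)) · exp(−(x−vt)²/(4Dt)), with n_e·A the pore (flow) area.
Plume center vt = 0.083 × 20 = 1.66 m, so the well at 1.4 m is 0.26 m upgradient of the peak.
√(4πDt) = 1.876 m, giving peak height M/(n_e·A·√(4πDt)) = 2.7/(0.32 × 7.5 × 1.876) = 0.5997 kg/m³.
(x−vt)²/(4Dt) = (-0.26)²/(4 × 0.014 × 20) = 0.06036; exp(−0.06036) = 0.9414.
C = 0.5997 × 0.9414 = 0.565 kg/m³.

0.565 kg/m³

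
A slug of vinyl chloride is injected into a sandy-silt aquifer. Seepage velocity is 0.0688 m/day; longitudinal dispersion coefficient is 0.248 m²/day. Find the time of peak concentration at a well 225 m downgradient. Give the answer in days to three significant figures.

For the 1D instantaneous-source solution, setting ∂C/∂t = 0 at fixed x gives v²t² + 2Dt − x² = 0, so t = (√(D² + v²x²) − D)/v².
√(D² + v²x²) = √(0.248² + 0.0688² × 225²) = 15.48; v² = 0.00473344.
t = (15.48 − 0.248)/0.00473344 = 3220 days (vs. the pure-advection estimate x/v = 3270 d).

3220 days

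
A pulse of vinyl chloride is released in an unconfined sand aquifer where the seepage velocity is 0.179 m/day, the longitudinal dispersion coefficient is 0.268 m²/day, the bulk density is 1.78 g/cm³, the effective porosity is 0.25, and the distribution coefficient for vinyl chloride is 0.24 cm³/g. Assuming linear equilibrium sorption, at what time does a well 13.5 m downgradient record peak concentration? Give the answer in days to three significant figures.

Retardation factor R = 1 + ρ_b·K_d/n = 1 + 1.78 × 0.24/0.25 = 2.709.
Sorption retards both mechanisms: v_R = v/R = 0.06608 m/day, D_R = D/R = 0.09893 m²/day.
Peak time from v_R²t² + 2D_R t − x² = 0: t = (√(D_R² + v_R²x²) − D_R)/v_R².
√(D_R² + v_R²x²) = √(0.09893² + 0.06608² × 13.5²) = 0.8975; v_R² = 0.004367.
t = (0.8975 − 0.09893)/0.004367 = 183 days.

183 days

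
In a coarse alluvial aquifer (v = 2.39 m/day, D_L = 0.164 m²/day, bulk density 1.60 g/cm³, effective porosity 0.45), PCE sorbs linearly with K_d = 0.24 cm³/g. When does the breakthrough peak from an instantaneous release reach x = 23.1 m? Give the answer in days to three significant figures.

Retardation factor R = 1 + ρ_b·K_d/n = 1 + 1.60 × 0.24/0.45 = 1.853.
Sorption retards both mechanisms: v_R = v/R = 1.290 m/day, D_R = D/R = 0.08851 m²/day.
Peak time from v_R²t² + 2D_R t − x² = 0: t = (√(D_R² + v_R²x²) − D_R)/v_R².
√(D_R² + v_R²x²) = √(0.08851² + 1.290² × 23.1²) = 29.80; v_R² = 1.664.
t = (29.80 − 0.08851)/1.664 = 17.9 days.

17.9 days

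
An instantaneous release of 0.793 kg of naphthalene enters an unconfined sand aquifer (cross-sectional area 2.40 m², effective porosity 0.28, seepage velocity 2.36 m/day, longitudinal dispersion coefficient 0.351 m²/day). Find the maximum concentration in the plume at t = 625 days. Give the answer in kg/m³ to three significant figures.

The peak of an instantaneous 1D plume sits at x = vt; there the Gaussian factor is 1 and C_max = M/(n_e·A·√(4πDt)), where n_e·A is the pore area the mass is dissolved in.
√(4πDt) = √(4π × 0.351 × 625) = 52.50 m, so C_max = 0.793/(0.28 × 2.40 × 52.50) = 0.0225 kg/m³.

0.0225 kg/m³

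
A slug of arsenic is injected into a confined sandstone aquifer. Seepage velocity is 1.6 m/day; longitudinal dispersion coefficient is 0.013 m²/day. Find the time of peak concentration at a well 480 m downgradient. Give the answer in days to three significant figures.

For the 1D instantaneous-source solution, setting ∂C/∂t = 0 at fixed x gives v²t² + 2Dt − x² = 0, so t = (√(D² + v²x²) − D)/v².
√(D² + v²x²) = √(0.013² + 1.6² × 480²) = 768.0; v² = 2.56.
t = (768.0 − 0.013)/2.56 = 300 days (vs. the pure-advection estimate x/v = 300 d).

300 days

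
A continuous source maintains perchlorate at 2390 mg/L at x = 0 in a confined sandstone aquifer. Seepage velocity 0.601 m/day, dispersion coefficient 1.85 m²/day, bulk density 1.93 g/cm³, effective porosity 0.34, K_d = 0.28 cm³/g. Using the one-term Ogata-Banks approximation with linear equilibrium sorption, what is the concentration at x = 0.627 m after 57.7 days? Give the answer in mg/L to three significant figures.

Retardation factor R = 1 + ρ_b·K_d/n = 1 + 1.93 × 0.28/0.34 = 2.589.
Sorption retards both mechanisms: v_R = v/R = 0.2321 m/day, D_R = D/R = 0.7146 m²/day.
v_R·t = 0.2321 × 57.7 = 13.39217 m; 2√(D_R t) = 12.84 m; argument = (0.627 − 13.39217)/12.84 = -0.9942.
C = C₀ × ½·erfc(-0.9942) = 2390 × 0.9201 = 2200 mg/L.

2200 mg/L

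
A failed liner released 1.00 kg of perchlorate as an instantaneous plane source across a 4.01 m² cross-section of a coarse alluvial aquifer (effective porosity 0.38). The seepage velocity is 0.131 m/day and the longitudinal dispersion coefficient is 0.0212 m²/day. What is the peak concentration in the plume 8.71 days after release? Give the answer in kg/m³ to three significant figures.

0.431 kg/m³

The peak of an instantaneous 1D plume sits at x = vt; there the Gaussian factor is 1 and C_max = M/(n_e·A·√(4πDt)), where n_e·A is the pore area the mass is dissolved in.
√(4πDt) = √(4π × 0.0212 × 8.71) = 1.523 m, so C_max = 1.00/(0.38 × 4.01 × 1.523) = 0.431 kg/m³.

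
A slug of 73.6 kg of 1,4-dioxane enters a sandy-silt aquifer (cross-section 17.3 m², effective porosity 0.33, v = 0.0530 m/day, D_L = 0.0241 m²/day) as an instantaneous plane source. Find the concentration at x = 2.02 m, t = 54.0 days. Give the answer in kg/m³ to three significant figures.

2.78 kg/m³

For an instantaneous plane source, C(x,t) = M/(n_e·A·√(4πDt)) · exp(−(x−vt)²/(4Dt)), with n_e·A the pore (flow) area.
Plume center vt = 0.0530 × 54.0 = 2.862 m, so the well at 2.02 m is 0.842 m upgradient of the peak.
√(4πDt) = 4.044 m, giving peak height M/(n_e·A·√(4πDt)) = 73.6/(0.33 × 17.3 × 4.044) = 3.188 kg/m³.
(x−vt)²/(4Dt) = (-0.842)²/(4 × 0.0241 × 54.0) = 0.1362; exp(−0.1362) = 0.8727.
C = 3.188 × 0.8727 = 2.78 kg/m³.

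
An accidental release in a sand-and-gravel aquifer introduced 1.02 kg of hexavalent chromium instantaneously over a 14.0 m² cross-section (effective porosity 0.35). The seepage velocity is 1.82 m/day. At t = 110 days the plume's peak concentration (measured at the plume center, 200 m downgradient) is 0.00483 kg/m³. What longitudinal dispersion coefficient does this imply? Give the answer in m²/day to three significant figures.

1.34 m²/day

At the plume center C_max = M/(n_e·A·√(4πDt)), so D = M²/(4πt·(n_e·A·C_max)²).
n_e·A·C_max = 0.35 × 14.0 × 0.00483 = 0.02367 kg/m.
D = 1.02²/(4π × 110 × 0.02367²) = 1.34 m²/day.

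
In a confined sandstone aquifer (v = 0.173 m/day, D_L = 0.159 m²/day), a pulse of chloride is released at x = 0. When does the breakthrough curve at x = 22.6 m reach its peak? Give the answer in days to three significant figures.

For the 1D instantaneous-source solution, setting ∂C/∂t = 0 at fixed x gives v²t² + 2Dt − x² = 0, so t = (√(D² + v²x²) − D)/v².
√(D² + v²x²) = √(0.159² + 0.173² × 22.6²) = 3.913; v² = 0.029929.
t = (3.913 − 0.159)/0.029929 = 125 days (vs. the pure-advection estimate x/v = 131 d).

125 days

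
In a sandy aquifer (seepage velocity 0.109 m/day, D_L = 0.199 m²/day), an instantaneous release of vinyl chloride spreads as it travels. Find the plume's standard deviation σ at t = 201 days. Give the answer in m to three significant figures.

Dispersive spreading gives a Gaussian with σ² = 2Dt; advection only shifts the center.
σ = √(2 × 0.199 × 201) = 8.94 m.

8.94 m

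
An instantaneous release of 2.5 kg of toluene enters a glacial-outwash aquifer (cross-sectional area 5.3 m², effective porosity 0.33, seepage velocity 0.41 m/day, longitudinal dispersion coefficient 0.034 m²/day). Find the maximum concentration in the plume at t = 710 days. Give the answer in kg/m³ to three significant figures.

0.0821 kg/m³

The peak of an instantaneous 1D plume sits at x = vt; there the Gaussian factor is 1 and C_max = M/(n_e·A·√(4πDt)), where n_e·A is the pore area the mass is dissolved in.
√(4πDt) = √(4π × 0.034 × 710) = 17.42 m, so C_max = 2.5/(0.33 × 5.3 × 17.42) = 0.0821 kg/m³.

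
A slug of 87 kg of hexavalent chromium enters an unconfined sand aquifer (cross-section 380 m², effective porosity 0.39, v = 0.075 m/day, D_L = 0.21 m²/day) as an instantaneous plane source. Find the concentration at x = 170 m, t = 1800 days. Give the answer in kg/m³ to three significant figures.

For an instantaneous plane source, C(x,t) = M/(n_e·A·√(4πDt)) · exp(−(x−vt)²/(4Dt)), with n_e·A the pore (flow) area.
Plume center vt = 0.075 × 1800 = 135 m, so the well at 170 m is 35 m downgradient of the peak.
√(4πDt) = 68.92 m, giving peak height M/(n_e·A·√(4πDt)) = 87/(0.39 × 380 × 68.92) = 0.008518 kg/m³.
(x−vt)²/(4Dt) = (35)²/(4 × 0.21 × 1800) = 0.8102; exp(−0.8102) = 0.4448.
C = 0.008518 × 0.4448 = 0.00379 kg/m³.

0.00379 kg/m³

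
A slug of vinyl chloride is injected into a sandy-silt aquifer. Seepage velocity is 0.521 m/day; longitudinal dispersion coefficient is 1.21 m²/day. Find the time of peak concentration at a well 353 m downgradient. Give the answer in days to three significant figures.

673 days

For the 1D instantaneous-source solution, setting ∂C/∂t = 0 at fixed x gives v²t² + 2Dt − x² = 0, so t = (√(D² + v²x²) − D)/v².
√(D² + v²x²) = √(1.21² + 0.521² × 353²) = 183.9; v² = 0.271441.
t = (183.9 − 1.21)/0.271441 = 673 days (vs. the pure-advection estimate x/v = 678 d).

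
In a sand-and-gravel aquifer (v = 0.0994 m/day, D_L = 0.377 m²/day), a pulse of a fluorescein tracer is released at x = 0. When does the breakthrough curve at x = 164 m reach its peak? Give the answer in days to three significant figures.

For the 1D instantaneous-source solution, setting ∂C/∂t = 0 at fixed x gives v²t² + 2Dt − x² = 0, so t = (√(D² + v²x²) − D)/v².
√(D² + v²x²) = √(0.377² + 0.0994² × 164²) = 16.31; v² = 0.00988036.
t = (16.31 − 0.377)/0.00988036 = 1610 days (vs. the pure-advection estimate x/v = 1650 d).

1610 days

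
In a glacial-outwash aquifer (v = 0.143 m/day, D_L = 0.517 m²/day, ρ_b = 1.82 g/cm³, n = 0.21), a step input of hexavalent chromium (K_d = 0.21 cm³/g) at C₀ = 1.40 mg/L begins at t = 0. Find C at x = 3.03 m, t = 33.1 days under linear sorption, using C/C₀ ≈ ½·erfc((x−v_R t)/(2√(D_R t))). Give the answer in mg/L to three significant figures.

Retardation factor R = 1 + ρ_b·K_d/n = 1 + 1.82 × 0.21/0.21 = 2.820.
Sorption retards both mechanisms: v_R = v/R = 0.05071 m/day, D_R = D/R = 0.1833 m²/day.
v_R·t = 0.05071 × 33.1 = 1.678501 m; 2√(D_R t) = 4.926 m; argument = (3.03 − 1.678501)/4.926 = 0.2744.
C = C₀ × ½·erfc(0.2744) = 1.40 × 0.3490 = 0.489 mg/L.

0.489 mg/L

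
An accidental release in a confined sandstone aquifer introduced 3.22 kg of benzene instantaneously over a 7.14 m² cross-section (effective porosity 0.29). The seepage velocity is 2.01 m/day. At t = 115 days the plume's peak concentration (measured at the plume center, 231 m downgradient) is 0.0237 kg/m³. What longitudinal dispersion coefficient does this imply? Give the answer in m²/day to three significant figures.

2.98 m²/day

At the plume center C_max = M/(n_e·A·√(4πDt)), so D = M²/(4πt·(n_e·A·C_max)²).
n_e·A·C_max = 0.29 × 7.14 × 0.0237 = 0.04907 kg/m.
D = 3.22²/(4π × 115 × 0.04907²) = 2.98 m²/day.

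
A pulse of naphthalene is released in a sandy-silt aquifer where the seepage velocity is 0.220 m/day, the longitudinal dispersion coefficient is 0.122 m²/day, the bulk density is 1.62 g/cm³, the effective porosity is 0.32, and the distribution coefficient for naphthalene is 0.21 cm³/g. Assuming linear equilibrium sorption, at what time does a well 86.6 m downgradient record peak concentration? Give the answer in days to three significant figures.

Retardation factor R = 1 + ρ_b·K_d/n = 1 + 1.62 × 0.21/0.32 = 2.063.
Sorption retards both mechanisms: v_R = v/R = 0.1066 m/day, D_R = D/R = 0.05914 m²/day.
Peak time from v_R²t² + 2D_R t − x² = 0: t = (√(D_R² + v_R²x²) − D_R)/v_R².
√(D_R² + v_R²x²) = √(0.05914² + 0.1066² × 86.6²) = 9.232; v_R² = 0.01136.
t = (9.232 − 0.05914)/0.01136 = 807 days.

807 days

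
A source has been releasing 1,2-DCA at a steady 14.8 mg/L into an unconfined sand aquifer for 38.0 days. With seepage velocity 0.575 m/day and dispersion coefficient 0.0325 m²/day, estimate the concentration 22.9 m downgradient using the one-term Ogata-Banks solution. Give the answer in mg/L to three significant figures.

For a continuous step input, C/C₀ ≈ ½·erfc((x−vt)/(2√(Dt))).
vt = 0.575 × 38.0 = 21.85 m and 2√(Dt) = 2√(0.0325 × 38.0) = 2.223 m.
Argument (x−vt)/(2√(Dt)) = (22.9 − 21.85)/2.223 = 0.4723; ½·erfc(0.4723) = 0.2521.
C = 14.8 × 0.2521 = 3.73 mg/L.

3.73 mg/L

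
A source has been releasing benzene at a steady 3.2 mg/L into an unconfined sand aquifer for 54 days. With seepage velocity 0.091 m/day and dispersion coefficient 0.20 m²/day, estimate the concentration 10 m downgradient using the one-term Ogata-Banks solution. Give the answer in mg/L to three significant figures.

For a continuous step input, C/C₀ ≈ ½·erfc((x−vt)/(2√(Dt))).
vt = 0.091 × 54 = 4.914 m and 2√(Dt) = 2√(0.20 × 54) = 6.573 m.
Argument (x−vt)/(2√(Dt)) = (10 − 4.914)/6.573 = 0.7738; ½·erfc(0.7738) = 0.1369.
C = 3.2 × 0.1369 = 0.438 mg/L.

0.438 mg/L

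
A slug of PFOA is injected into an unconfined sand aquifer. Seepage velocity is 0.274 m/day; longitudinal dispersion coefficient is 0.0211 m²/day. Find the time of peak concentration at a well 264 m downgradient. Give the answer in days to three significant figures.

For the 1D instantaneous-source solution, setting ∂C/∂t = 0 at fixed x gives v²t² + 2Dt − x² = 0, so t = (√(D² + v²x²) − D)/v².
√(D² + v²x²) = √(0.0211² + 0.274² × 264²) = 72.34; v² = 0.075076.
t = (72.34 − 0.0211)/0.075076 = 963 days (vs. the pure-advection estimate x/v = 964 d).

963 days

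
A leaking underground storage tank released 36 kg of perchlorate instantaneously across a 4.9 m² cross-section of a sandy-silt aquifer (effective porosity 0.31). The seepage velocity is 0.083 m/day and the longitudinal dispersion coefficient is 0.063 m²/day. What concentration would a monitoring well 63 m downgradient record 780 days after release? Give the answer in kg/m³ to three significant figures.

0.939 kg/m³

For an instantaneous plane source, C(x,t) = M/(n_e·A·√(4πDt)) · exp(−(x−vt)²/(4Dt)), with n_e·A the pore (flow) area.
Plume center vt = 0.083 × 780 = 64.74 m, so the well at 63 m is 1.74 m upgradient of the peak.
√(4πDt) = 24.85 m, giving peak height M/(n_e·A·√(4πDt)) = 36/(0.31 × 4.9 × 24.85) = 0.9537 kg/m³.
(x−vt)²/(4Dt) = (-1.74)²/(4 × 0.063 × 780) = 0.01540; exp(−0.01540) = 0.9847.
C = 0.9537 × 0.9847 = 0.939 kg/m³.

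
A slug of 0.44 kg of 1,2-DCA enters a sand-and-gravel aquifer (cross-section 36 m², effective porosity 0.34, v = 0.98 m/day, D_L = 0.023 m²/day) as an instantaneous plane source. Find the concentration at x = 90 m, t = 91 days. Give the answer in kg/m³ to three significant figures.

0.00647 kg/m³

For an instantaneous plane source, C(x,t) = M/(n_e·A·√(4πDt)) · exp(−(x−vt)²/(4Dt)), with n_e·A the pore (flow) area.
Plume center vt = 0.98 × 91 = 89.18 m, so the well at 90 m is 0.82 m downgradient of the peak.
√(4πDt) = 5.128 m, giving peak height M/(n_e·A·√(4πDt)) = 0.44/(0.34 × 36 × 5.128) = 0.007010 kg/m³.
(x−vt)²/(4Dt) = (0.82)²/(4 × 0.023 × 91) = 0.08032; exp(−0.08032) = 0.9228.
C = 0.007010 × 0.9228 = 0.00647 kg/m³.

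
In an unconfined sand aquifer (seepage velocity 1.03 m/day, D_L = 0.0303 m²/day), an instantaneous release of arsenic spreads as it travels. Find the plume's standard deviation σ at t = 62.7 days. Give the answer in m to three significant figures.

Dispersive spreading gives a Gaussian with σ² = 2Dt; advection only shifts the center.
σ = √(2 × 0.0303 × 62.7) = 1.95 m.

1.95 m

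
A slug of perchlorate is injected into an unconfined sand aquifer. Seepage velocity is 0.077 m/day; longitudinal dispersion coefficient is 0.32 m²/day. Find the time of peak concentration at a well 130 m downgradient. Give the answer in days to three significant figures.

For the 1D instantaneous-source solution, setting ∂C/∂t = 0 at fixed x gives v²t² + 2Dt − x² = 0, so t = (√(D² + v²x²) − D)/v².
√(D² + v²x²) = √(0.32² + 0.077² × 130²) = 10.02; v² = 0.005929.
t = (10.02 − 0.32)/0.005929 = 1640 days (vs. the pure-advection estimate x/v = 1690 d).

1640 days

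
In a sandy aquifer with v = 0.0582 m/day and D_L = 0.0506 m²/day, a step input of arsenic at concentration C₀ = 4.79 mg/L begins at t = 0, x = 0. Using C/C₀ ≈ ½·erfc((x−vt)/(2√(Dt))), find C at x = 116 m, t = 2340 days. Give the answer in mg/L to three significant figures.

For a continuous step input, C/C₀ ≈ ½·erfc((x−vt)/(2√(Dt))).
vt = 0.0582 × 2340 = 136.188 m and 2√(Dt) = 2√(0.0506 × 2340) = 21.76 m.
Argument (x−vt)/(2√(Dt)) = (116 − 136.188)/21.76 = -0.9278; ½·erfc(-0.9278) = 0.9053.
C = 4.79 × 0.9053 = 4.34 mg/L.

4.34 mg/L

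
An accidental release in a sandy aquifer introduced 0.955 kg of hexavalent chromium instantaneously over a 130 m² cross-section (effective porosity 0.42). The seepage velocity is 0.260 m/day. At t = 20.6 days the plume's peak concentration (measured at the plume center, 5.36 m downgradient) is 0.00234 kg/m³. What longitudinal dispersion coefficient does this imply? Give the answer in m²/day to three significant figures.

0.216 m²/day

At the plume center C_max = M/(n_e·A·√(4πDt)), so D = M²/(4πt·(n_e·A·C_max)²).
n_e·A·C_max = 0.42 × 130 × 0.00234 = 0.1278 kg/m.
D = 0.955²/(4π × 20.6 × 0.1278²) = 0.216 m²/day.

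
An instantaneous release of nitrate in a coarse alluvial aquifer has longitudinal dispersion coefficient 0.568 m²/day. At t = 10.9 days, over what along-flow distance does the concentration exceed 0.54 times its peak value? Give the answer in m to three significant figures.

7.81 m

The plume is Gaussian with σ = √(2Dt) = √(2 × 0.568 × 10.9) = 3.519 m.
C/C_peak = exp(−Δx²/(2σ²)) = 0.54 ⇒ Δx = σ·√(−2 ln 0.54) = 3.519 × 1.110 = 3.906 m.
Width = 2Δx = 7.81 m.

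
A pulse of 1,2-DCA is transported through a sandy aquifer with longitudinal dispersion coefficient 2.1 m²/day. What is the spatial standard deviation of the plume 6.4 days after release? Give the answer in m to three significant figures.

5.18 m

Dispersive spreading gives a Gaussian with σ² = 2Dt; advection only shifts the center.
σ = √(2 × 2.1 × 6.4) = 5.18 m.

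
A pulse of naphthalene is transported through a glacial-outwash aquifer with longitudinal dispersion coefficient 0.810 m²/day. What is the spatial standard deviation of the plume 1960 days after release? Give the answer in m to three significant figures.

Dispersive spreading gives a Gaussian with σ² = 2Dt; advection only shifts the center.
σ = √(2 × 0.810 × 1960) = 56.3 m.

56.3 m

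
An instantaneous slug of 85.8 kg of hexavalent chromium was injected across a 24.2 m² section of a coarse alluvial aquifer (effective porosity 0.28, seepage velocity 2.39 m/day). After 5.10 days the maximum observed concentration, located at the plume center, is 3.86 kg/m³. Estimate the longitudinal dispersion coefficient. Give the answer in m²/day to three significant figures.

At the plume center C_max = M/(n_e·A·√(4πDt)), so D = M²/(4πt·(n_e·A·C_max)²).
n_e·A·C_max = 0.28 × 24.2 × 3.86 = 26.16 kg/m.
D = 85.8²/(4π × 5.10 × 26.16²) = 0.168 m²/day.

0.168 m²/day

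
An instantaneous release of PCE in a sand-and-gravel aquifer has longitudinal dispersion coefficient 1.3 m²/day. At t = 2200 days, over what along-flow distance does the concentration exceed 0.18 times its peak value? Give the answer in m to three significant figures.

280 m

The plume is Gaussian with σ = √(2Dt) = √(2 × 1.3 × 2200) = 75.63 m.
C/C_peak = exp(−Δx²/(2σ²)) = 0.18 ⇒ Δx = σ·√(−2 ln 0.18) = 75.63 × 1.852 = 140.1 m.
Width = 2Δx = 280 m.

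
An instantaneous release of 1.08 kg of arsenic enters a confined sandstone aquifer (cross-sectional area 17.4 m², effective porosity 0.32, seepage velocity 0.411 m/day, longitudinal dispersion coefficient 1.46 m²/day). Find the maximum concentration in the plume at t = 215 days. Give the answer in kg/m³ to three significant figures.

0.00309 kg/m³

The peak of an instantaneous 1D plume sits at x = vt; there the Gaussian factor is 1 and C_max = M/(n_e·A·√(4πDt)), where n_e·A is the pore area the mass is dissolved in.
√(4πDt) = √(4π × 1.46 × 215) = 62.81 m, so C_max = 1.08/(0.32 × 17.4 × 62.81) = 0.00309 kg/m³.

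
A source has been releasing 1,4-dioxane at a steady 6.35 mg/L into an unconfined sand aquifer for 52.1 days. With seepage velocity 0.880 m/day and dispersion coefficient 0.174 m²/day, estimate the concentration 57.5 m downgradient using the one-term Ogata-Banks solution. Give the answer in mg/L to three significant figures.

0.0197 mg/L

For a continuous step input, C/C₀ ≈ ½·erfc((x−vt)/(2√(Dt))).
vt = 0.880 × 52.1 = 45.848 m and 2√(Dt) = 2√(0.174 × 52.1) = 6.022 m.
Argument (x−vt)/(2√(Dt)) = (57.5 − 45.848)/6.022 = 1.935; ½·erfc(1.935) = 0.003105.
C = 6.35 × 0.003105 = 0.0197 mg/L.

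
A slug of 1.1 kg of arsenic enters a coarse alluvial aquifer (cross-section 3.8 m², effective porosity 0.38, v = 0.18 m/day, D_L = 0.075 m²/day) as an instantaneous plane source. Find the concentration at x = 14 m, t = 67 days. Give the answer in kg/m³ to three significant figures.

For an instantaneous plane source, C(x,t) = M/(n_e·A·√(4πDt)) · exp(−(x−vt)²/(4Dt)), with n_e·A the pore (flow) area.
Plume center vt = 0.18 × 67 = 12.06 m, so the well at 14 m is 1.94 m downgradient of the peak.
√(4πDt) = 7.946 m, giving peak height M/(n_e·A·√(4πDt)) = 1.1/(0.38 × 3.8 × 7.946) = 0.09587 kg/m³.
(x−vt)²/(4Dt) = (1.94)²/(4 × 0.075 × 67) = 0.1872; exp(−0.1872) = 0.8293.
C = 0.09587 × 0.8293 = 0.0795 kg/m³.

0.0795 kg/m³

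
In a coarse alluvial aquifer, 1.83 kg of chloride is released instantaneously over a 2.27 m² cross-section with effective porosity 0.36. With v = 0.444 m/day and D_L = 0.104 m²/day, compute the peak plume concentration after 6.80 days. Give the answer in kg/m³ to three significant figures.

0.751 kg/m³

The peak of an instantaneous 1D plume sits at x = vt; there the Gaussian factor is 1 and C_max = M/(n_e·A·√(4πDt)), where n_e·A is the pore area the mass is dissolved in.
√(4πDt) = √(4π × 0.104 × 6.80) = 2.981 m, so C_max = 1.83/(0.36 × 2.27 × 2.981) = 0.751 kg/m³.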